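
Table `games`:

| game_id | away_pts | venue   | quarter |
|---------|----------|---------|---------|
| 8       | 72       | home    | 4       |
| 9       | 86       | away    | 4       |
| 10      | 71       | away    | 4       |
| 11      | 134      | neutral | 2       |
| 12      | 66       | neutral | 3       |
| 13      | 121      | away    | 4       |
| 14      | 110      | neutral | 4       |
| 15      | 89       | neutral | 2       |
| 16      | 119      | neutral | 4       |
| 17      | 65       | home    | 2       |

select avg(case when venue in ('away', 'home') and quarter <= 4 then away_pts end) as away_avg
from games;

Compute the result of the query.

game_id=8: ✓ → 72
game_id=9: ✓ → 86
game_id=10: ✓ → 71
game_id=11: ✗
game_id=12: ✗
game_id=13: ✓ → 121
game_id=14: ✗
game_id=15: ✗
game_id=16: ✗
game_id=17: ✓ → 65
away_avg = (72 + 86 + 71 + 121 + 65) / 5 = 83

83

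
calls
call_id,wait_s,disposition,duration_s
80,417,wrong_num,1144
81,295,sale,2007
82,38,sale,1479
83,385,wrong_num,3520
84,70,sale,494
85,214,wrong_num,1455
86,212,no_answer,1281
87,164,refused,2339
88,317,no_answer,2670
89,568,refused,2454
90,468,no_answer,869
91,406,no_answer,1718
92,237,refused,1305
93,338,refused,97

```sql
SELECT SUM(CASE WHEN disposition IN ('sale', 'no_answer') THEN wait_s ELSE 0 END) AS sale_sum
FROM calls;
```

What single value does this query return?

1806

call_id=80: ✗
call_id=81: ✓ → 295
call_id=82: ✓ → 38
call_id=83: ✗
call_id=84: ✓ → 70
call_id=85: ✗
call_id=86: ✓ → 212
call_id=87: ✗
call_id=88: ✓ → 317
call_id=89: ✗
call_id=90: ✓ → 468
call_id=91: ✓ → 406
call_id=92: ✗
call_id=93: ✗
sale_sum = 295 + 38 + 70 + 212 + 317 + 468 + 406 = 1806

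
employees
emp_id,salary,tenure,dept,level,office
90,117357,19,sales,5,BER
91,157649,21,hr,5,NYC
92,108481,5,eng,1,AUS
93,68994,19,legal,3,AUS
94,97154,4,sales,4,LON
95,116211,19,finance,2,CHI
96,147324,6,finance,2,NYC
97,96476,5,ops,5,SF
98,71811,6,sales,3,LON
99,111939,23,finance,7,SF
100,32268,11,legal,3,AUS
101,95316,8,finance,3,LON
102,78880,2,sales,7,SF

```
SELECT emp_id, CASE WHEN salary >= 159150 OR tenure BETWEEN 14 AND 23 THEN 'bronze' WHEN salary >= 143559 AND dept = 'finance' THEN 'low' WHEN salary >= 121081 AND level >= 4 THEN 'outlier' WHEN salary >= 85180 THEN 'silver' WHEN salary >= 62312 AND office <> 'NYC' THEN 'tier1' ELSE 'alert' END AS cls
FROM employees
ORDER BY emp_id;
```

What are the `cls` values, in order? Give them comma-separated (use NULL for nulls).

bronze, bronze, silver, bronze, silver, bronze, low, silver, tier1, bronze, alert, silver, tier1

emp_id=90: salary >= 159150 OR tenure BETWEEN 14 AND 23 → bronze
emp_id=91: salary >= 159150 OR tenure BETWEEN 14 AND 23 → bronze
emp_id=92: salary >= 85180 → silver
emp_id=93: salary >= 159150 OR tenure BETWEEN 14 AND 23 → bronze
emp_id=94: salary >= 85180 → silver
emp_id=95: salary >= 159150 OR tenure BETWEEN 14 AND 23 → bronze
emp_id=96: salary >= 143559 AND dept = 'finance' → low
emp_id=97: salary >= 85180 → silver
emp_id=98: salary >= 62312 AND office <> 'NYC' → tier1
emp_id=99: salary >= 159150 OR tenure BETWEEN 14 AND 23 → bronze
emp_id=100: ELSE → alert
emp_id=101: salary >= 85180 → silver
emp_id=102: salary >= 62312 AND office <> 'NYC' → tier1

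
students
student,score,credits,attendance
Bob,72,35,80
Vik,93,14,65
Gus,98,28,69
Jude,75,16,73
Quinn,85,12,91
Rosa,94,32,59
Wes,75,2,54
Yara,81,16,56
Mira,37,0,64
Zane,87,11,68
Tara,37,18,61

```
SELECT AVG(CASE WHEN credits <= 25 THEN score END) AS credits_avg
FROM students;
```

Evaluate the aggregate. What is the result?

71.25

student=Bob: ✗
student=Vik: ✓ → 93
student=Gus: ✗
student=Jude: ✓ → 75
student=Quinn: ✓ → 85
student=Rosa: ✗
student=Wes: ✓ → 75
student=Yara: ✓ → 81
student=Mira: ✓ → 37
student=Zane: ✓ → 87
student=Tara: ✓ → 37
credits_avg = (93 + 75 + 85 + 75 + 81 + 37 + 87 + 37) / 8 = 71.25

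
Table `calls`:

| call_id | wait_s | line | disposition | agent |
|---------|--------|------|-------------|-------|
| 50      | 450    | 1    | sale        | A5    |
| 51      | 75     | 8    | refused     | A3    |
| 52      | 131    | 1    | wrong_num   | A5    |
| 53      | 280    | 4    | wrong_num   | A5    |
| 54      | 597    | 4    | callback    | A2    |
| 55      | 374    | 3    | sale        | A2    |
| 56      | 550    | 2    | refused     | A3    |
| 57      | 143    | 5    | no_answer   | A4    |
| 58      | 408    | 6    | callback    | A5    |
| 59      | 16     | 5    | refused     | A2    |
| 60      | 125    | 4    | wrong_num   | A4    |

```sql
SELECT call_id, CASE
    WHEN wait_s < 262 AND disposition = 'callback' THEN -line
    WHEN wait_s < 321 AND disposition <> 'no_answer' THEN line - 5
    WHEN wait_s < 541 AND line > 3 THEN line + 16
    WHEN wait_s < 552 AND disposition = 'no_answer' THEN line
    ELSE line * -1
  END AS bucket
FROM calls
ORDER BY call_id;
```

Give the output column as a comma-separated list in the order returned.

call_id=50: ELSE → -1
call_id=51: wait_s < 321 AND disposition <> 'no_answer' → 3
call_id=52: wait_s < 321 AND disposition <> 'no_answer' → -4
call_id=53: wait_s < 321 AND disposition <> 'no_answer' → -1
call_id=54: ELSE → -4
call_id=55: ELSE → -3
call_id=56: ELSE → -2
call_id=57: wait_s < 541 AND line > 3 → 21
call_id=58: wait_s < 541 AND line > 3 → 22
call_id=59: wait_s < 321 AND disposition <> 'no_answer' → 0
call_id=60: wait_s < 321 AND disposition <> 'no_answer' → -1

-1, 3, -4, -1, -4, -3, -2, 21, 22, 0, -1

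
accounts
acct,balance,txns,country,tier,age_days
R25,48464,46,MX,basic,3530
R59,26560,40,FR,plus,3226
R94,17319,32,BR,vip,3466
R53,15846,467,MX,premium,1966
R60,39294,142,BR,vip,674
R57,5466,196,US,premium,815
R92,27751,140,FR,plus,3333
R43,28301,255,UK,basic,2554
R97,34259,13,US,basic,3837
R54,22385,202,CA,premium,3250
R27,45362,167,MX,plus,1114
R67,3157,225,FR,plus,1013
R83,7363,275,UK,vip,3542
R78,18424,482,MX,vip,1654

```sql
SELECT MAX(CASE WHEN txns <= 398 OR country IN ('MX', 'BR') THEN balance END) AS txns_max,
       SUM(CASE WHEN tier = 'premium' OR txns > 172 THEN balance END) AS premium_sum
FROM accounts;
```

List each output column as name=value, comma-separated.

[txns_max: txns <= 398 OR country IN ('MX', 'BR')]
acct=R25: ✓ → 48464
acct=R59: ✓ → 26560
acct=R94: ✓ → 17319
acct=R53: ✓ → 15846
acct=R60: ✓ → 39294
acct=R57: ✓ → 5466
acct=R92: ✓ → 27751
acct=R43: ✓ → 28301
acct=R97: ✓ → 34259
acct=R54: ✓ → 22385
acct=R27: ✓ → 45362
acct=R67: ✓ → 3157
acct=R83: ✓ → 7363
acct=R78: ✓ → 18424
txns_max = MAX(48464, 26560, 17319, 15846, 39294, 5466, 27751, 28301, 34259, 22385, 45362, 3157, 7363, 18424) = 48464
—
[premium_sum: tier = 'premium' OR txns > 172]
acct=R25: ✗
acct=R59: ✗
acct=R94: ✗
acct=R53: ✓ → 15846
acct=R60: ✗
acct=R57: ✓ → 5466
acct=R92: ✗
acct=R43: ✓ → 28301
acct=R97: ✗
acct=R54: ✓ → 22385
acct=R27: ✗
acct=R67: ✓ → 3157
acct=R83: ✓ → 7363
acct=R78: ✓ → 18424
premium_sum = 15846 + 5466 + 28301 + 22385 + 3157 + 7363 + 18424 = 100942

txns_max=48464, premium_sum=100942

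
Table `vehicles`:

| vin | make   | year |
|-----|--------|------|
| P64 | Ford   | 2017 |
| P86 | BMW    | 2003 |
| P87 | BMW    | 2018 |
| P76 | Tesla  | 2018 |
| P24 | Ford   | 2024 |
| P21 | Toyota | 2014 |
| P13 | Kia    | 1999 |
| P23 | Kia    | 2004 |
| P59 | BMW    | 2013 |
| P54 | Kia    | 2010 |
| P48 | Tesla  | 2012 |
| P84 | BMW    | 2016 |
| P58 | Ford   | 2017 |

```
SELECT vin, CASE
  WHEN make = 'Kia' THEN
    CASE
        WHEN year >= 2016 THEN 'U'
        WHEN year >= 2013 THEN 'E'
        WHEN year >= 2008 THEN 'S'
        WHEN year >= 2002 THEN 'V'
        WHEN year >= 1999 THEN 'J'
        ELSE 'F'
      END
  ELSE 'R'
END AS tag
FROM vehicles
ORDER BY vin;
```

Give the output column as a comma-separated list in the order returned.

J, R, V, R, R, S, R, R, R, R, R, R, R

vin=P13: make='Kia' → inner[year >= 1999] → J
vin=P21: make='Toyota' → outer ELSE → R
vin=P23: make='Kia' → inner[year >= 2002] → V
vin=P24: make='Ford' → outer ELSE → R
vin=P48: make='Tesla' → outer ELSE → R
vin=P54: make='Kia' → inner[year >= 2008] → S
vin=P58: make='Ford' → outer ELSE → R
vin=P59: make='BMW' → outer ELSE → R
vin=P64: make='Ford' → outer ELSE → R
vin=P76: make='Tesla' → outer ELSE → R
vin=P84: make='BMW' → outer ELSE → R
vin=P86: make='BMW' → outer ELSE → R
vin=P87: make='BMW' → outer ELSE → R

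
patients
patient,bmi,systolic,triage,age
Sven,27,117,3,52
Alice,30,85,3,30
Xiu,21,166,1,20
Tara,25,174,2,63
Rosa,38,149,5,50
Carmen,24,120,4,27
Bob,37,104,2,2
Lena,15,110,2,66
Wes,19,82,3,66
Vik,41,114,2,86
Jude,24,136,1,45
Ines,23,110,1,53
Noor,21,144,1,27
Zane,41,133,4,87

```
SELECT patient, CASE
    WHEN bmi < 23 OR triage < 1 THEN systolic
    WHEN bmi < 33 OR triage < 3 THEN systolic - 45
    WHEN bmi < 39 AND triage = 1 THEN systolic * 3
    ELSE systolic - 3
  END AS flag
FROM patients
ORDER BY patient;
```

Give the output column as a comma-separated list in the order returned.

patient=Alice: bmi < 33 OR triage < 3 → 40
patient=Bob: bmi < 33 OR triage < 3 → 59
patient=Carmen: bmi < 33 OR triage < 3 → 75
patient=Ines: bmi < 33 OR triage < 3 → 65
patient=Jude: bmi < 33 OR triage < 3 → 91
patient=Lena: bmi < 23 OR triage < 1 → 110
patient=Noor: bmi < 23 OR triage < 1 → 144
patient=Rosa: ELSE → 146
patient=Sven: bmi < 33 OR triage < 3 → 72
patient=Tara: bmi < 33 OR triage < 3 → 129
patient=Vik: bmi < 33 OR triage < 3 → 69
patient=Wes: bmi < 23 OR triage < 1 → 82
patient=Xiu: bmi < 23 OR triage < 1 → 166
patient=Zane: ELSE → 130

40, 59, 75, 65, 91, 110, 144, 146, 72, 129, 69, 82, 166, 130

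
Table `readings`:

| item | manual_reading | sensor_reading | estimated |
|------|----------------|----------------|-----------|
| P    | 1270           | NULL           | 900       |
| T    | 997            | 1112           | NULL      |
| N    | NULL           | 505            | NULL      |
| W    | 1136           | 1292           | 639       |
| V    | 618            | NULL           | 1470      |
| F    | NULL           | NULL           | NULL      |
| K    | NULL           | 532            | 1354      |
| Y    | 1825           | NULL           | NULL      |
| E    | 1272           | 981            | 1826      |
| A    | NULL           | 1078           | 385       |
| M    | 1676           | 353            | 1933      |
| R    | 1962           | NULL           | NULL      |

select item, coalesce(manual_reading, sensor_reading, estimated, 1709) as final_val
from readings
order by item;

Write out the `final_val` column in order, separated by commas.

1078, 1272, 1709, 532, 1676, 505, 1270, 1962, 997, 618, 1136, 1825

item=A: manual_reading=NULL, sensor_reading=1078 → 1078
item=E: manual_reading=1272 → 1272
item=F: manual_reading=NULL, sensor_reading=NULL, estimated=NULL, → literal 1709 → 1709
item=K: manual_reading=NULL, sensor_reading=532 → 532
item=M: manual_reading=1676 → 1676
item=N: manual_reading=NULL, sensor_reading=505 → 505
item=P: manual_reading=1270 → 1270
item=R: manual_reading=1962 → 1962
item=T: manual_reading=997 → 997
item=V: manual_reading=618 → 618
item=W: manual_reading=1136 → 1136
item=Y: manual_reading=1825 → 1825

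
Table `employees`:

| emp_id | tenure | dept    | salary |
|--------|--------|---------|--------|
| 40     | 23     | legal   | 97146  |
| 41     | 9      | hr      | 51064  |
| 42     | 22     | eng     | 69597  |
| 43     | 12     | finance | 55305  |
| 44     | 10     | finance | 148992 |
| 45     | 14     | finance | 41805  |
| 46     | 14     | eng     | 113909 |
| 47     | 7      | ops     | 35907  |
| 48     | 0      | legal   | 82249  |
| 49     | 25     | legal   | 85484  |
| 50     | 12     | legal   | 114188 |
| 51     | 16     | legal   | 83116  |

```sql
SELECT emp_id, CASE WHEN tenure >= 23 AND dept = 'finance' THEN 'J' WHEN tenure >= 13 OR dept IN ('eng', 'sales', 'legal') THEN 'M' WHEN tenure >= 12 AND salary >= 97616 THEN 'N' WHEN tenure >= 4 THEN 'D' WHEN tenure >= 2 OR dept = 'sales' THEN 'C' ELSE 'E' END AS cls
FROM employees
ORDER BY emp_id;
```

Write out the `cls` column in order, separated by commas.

M, D, M, D, D, M, M, D, M, M, M, M

emp_id=40: tenure >= 13 OR dept IN ('eng', 'sales', 'legal') → M
emp_id=41: tenure >= 4 → D
emp_id=42: tenure >= 13 OR dept IN ('eng', 'sales', 'legal') → M
emp_id=43: tenure >= 4 → D
emp_id=44: tenure >= 4 → D
emp_id=45: tenure >= 13 OR dept IN ('eng', 'sales', 'legal') → M
emp_id=46: tenure >= 13 OR dept IN ('eng', 'sales', 'legal') → M
emp_id=47: tenure >= 4 → D
emp_id=48: tenure >= 13 OR dept IN ('eng', 'sales', 'legal') → M
emp_id=49: tenure >= 13 OR dept IN ('eng', 'sales', 'legal') → M
emp_id=50: tenure >= 13 OR dept IN ('eng', 'sales', 'legal') → M
emp_id=51: tenure >= 13 OR dept IN ('eng', 'sales', 'legal') → M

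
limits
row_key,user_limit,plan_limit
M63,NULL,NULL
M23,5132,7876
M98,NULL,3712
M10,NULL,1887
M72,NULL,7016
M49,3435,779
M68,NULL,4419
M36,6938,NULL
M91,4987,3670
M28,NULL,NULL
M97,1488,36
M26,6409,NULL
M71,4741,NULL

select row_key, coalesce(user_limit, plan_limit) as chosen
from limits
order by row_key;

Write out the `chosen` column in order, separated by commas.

row_key=M10: user_limit=NULL, plan_limit=1887 → 1887
row_key=M23: user_limit=5132 → 5132
row_key=M26: user_limit=6409 → 6409
row_key=M28: user_limit=NULL, plan_limit=NULL (all NULL) → NULL
row_key=M36: user_limit=6938 → 6938
row_key=M49: user_limit=3435 → 3435
row_key=M63: user_limit=NULL, plan_limit=NULL (all NULL) → NULL
row_key=M68: user_limit=NULL, plan_limit=4419 → 4419
row_key=M71: user_limit=4741 → 4741
row_key=M72: user_limit=NULL, plan_limit=7016 → 7016
row_key=M91: user_limit=4987 → 4987
row_key=M97: user_limit=1488 → 1488
row_key=M98: user_limit=NULL, plan_limit=3712 → 3712

1887, 5132, 6409, NULL, 6938, 3435, NULL, 4419, 4741, 7016, 4987, 1488, 3712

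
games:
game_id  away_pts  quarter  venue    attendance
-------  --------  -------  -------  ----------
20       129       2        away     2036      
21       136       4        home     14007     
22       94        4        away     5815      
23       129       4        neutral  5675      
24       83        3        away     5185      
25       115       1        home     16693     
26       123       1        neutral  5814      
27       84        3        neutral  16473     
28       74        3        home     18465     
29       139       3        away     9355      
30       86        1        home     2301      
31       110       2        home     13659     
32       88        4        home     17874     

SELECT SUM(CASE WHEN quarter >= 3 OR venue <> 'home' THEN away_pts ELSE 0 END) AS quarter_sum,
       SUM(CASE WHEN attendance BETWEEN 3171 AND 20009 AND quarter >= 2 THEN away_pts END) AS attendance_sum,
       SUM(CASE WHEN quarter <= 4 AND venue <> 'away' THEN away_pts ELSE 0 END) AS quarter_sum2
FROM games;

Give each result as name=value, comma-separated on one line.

[quarter_sum: quarter >= 3 OR venue <> 'home']
game_id=20: ✓ → 129
game_id=21: ✓ → 136
game_id=22: ✓ → 94
game_id=23: ✓ → 129
game_id=24: ✓ → 83
game_id=25: ✗
game_id=26: ✓ → 123
game_id=27: ✓ → 84
game_id=28: ✓ → 74
game_id=29: ✓ → 139
game_id=30: ✗
game_id=31: ✗
game_id=32: ✓ → 88
quarter_sum = 129 + 136 + 94 + 129 + 83 + 123 + 84 + 74 + 139 + 88 = 1079
—
[attendance_sum: attendance BETWEEN 3171 AND 20009 AND quarter >= 2]
game_id=20: ✗
game_id=21: ✓ → 136
game_id=22: ✓ → 94
game_id=23: ✓ → 129
game_id=24: ✓ → 83
game_id=25: ✗
game_id=26: ✗
game_id=27: ✓ → 84
game_id=28: ✓ → 74
game_id=29: ✓ → 139
game_id=30: ✗
game_id=31: ✓ → 110
game_id=32: ✓ → 88
attendance_sum = 136 + 94 + 129 + 83 + 84 + 74 + 139 + 110 + 88 = 937
—
[quarter_sum2: quarter <= 4 AND venue <> 'away']
game_id=20: ✗
game_id=21: ✓ → 136
game_id=22: ✗
game_id=23: ✓ → 129
game_id=24: ✗
game_id=25: ✓ → 115
game_id=26: ✓ → 123
game_id=27: ✓ → 84
game_id=28: ✓ → 74
game_id=29: ✗
game_id=30: ✓ → 86
game_id=31: ✓ → 110
game_id=32: ✓ → 88
quarter_sum2 = 136 + 129 + 115 + 123 + 84 + 74 + 86 + 110 + 88 = 945

quarter_sum=1079, attendance_sum=937, quarter_sum2=945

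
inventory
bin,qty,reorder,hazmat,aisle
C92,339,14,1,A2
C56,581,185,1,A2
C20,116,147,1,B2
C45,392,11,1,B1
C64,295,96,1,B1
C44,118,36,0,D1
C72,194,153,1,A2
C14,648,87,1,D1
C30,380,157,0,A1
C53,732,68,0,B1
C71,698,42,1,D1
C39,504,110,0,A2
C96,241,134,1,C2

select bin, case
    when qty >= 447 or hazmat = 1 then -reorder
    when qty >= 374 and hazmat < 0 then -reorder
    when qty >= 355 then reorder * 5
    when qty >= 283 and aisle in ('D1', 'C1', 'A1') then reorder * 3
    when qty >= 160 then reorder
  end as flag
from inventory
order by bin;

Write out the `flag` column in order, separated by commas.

-87, -147, 785, -110, NULL, -11, -68, -185, -96, -42, -153, -14, -134

bin=C14: qty >= 447 or hazmat = 1 → -87
bin=C20: qty >= 447 or hazmat = 1 → -147
bin=C30: qty >= 355 → 785
bin=C39: qty >= 447 or hazmat = 1 → -110
bin=C44: (no match → NULL) → NULL
bin=C45: qty >= 447 or hazmat = 1 → -11
bin=C53: qty >= 447 or hazmat = 1 → -68
bin=C56: qty >= 447 or hazmat = 1 → -185
bin=C64: qty >= 447 or hazmat = 1 → -96
bin=C71: qty >= 447 or hazmat = 1 → -42
bin=C72: qty >= 447 or hazmat = 1 → -153
bin=C92: qty >= 447 or hazmat = 1 → -14
bin=C96: qty >= 447 or hazmat = 1 → -134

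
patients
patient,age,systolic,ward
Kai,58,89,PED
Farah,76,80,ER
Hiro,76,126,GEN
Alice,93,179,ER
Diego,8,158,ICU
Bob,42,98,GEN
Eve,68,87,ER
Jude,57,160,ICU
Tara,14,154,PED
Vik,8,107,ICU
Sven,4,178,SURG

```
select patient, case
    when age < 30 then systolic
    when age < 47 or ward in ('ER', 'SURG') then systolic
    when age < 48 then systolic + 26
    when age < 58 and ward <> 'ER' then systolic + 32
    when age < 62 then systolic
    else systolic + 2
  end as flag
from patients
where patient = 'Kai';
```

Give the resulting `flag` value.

89

patient = Kai: age=58, systolic=89, ward=PED.
age < 30 → false
age < 47 or ward in ('ER', 'SURG') → false
age < 48 → false
age < 58 and ward <> 'ER' → false
age < 62 → true → 89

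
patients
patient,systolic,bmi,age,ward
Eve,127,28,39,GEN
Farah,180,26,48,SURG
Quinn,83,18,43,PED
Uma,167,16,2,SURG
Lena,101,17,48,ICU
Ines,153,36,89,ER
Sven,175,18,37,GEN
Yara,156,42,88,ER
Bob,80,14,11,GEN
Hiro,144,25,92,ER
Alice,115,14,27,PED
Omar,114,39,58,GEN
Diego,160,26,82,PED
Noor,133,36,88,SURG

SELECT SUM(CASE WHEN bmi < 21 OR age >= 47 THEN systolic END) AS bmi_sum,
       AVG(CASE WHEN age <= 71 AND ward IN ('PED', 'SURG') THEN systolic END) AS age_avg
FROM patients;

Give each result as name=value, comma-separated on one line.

[bmi_sum: bmi < 21 OR age >= 47]
patient=Eve: ✗
patient=Farah: ✓ → 180
patient=Quinn: ✓ → 83
patient=Uma: ✓ → 167
patient=Lena: ✓ → 101
patient=Ines: ✓ → 153
patient=Sven: ✓ → 175
patient=Yara: ✓ → 156
patient=Bob: ✓ → 80
patient=Hiro: ✓ → 144
patient=Alice: ✓ → 115
patient=Omar: ✓ → 114
patient=Diego: ✓ → 160
patient=Noor: ✓ → 133
bmi_sum = 180 + 83 + 167 + 101 + 153 + 175 + 156 + 80 + 144 + 115 + 114 + 160 + 133 = 1761
—
[age_avg: age <= 71 AND ward IN ('PED', 'SURG')]
patient=Eve: ✗
patient=Farah: ✓ → 180
patient=Quinn: ✓ → 83
patient=Uma: ✓ → 167
patient=Lena: ✗
patient=Ines: ✗
patient=Sven: ✗
patient=Yara: ✗
patient=Bob: ✗
patient=Hiro: ✗
patient=Alice: ✓ → 115
patient=Omar: ✗
patient=Diego: ✗
patient=Noor: ✗
age_avg = (180 + 83 + 167 + 115) / 4 = 136.25

bmi_sum=1761, age_avg=136.25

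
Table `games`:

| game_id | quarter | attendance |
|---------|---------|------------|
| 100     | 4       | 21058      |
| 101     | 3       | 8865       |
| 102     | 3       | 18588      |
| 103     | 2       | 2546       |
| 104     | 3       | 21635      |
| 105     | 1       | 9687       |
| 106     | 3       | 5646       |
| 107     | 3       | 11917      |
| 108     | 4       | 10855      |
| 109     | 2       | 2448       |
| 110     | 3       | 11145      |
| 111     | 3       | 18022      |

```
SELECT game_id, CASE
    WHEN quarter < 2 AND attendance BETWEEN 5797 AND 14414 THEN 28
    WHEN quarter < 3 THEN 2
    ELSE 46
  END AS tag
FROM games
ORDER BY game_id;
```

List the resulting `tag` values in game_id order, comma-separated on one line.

game_id=100: ELSE → 46
game_id=101: ELSE → 46
game_id=102: ELSE → 46
game_id=103: quarter < 3 → 2
game_id=104: ELSE → 46
game_id=105: quarter < 2 AND attendance BETWEEN 5797 AND 14414 → 28
game_id=106: ELSE → 46
game_id=107: ELSE → 46
game_id=108: ELSE → 46
game_id=109: quarter < 3 → 2
game_id=110: ELSE → 46
game_id=111: ELSE → 46

46, 46, 46, 2, 46, 28, 46, 46, 46, 2, 46, 46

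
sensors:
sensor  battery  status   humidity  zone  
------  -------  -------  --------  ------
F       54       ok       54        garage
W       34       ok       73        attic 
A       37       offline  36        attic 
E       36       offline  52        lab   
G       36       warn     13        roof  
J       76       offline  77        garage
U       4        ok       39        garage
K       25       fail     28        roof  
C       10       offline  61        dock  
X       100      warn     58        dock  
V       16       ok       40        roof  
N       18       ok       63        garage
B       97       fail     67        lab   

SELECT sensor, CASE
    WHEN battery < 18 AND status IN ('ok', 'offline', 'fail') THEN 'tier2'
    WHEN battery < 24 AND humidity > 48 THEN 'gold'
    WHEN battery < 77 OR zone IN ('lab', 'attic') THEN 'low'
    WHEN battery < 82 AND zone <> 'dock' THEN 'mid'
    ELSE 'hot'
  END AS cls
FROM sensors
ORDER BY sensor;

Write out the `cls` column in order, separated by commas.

low, low, tier2, low, low, low, low, low, gold, tier2, tier2, low, hot

sensor=A: battery < 77 OR zone IN ('lab', 'attic') → low
sensor=B: battery < 77 OR zone IN ('lab', 'attic') → low
sensor=C: battery < 18 AND status IN ('ok', 'offline', 'fail') → tier2
sensor=E: battery < 77 OR zone IN ('lab', 'attic') → low
sensor=F: battery < 77 OR zone IN ('lab', 'attic') → low
sensor=G: battery < 77 OR zone IN ('lab', 'attic') → low
sensor=J: battery < 77 OR zone IN ('lab', 'attic') → low
sensor=K: battery < 77 OR zone IN ('lab', 'attic') → low
sensor=N: battery < 24 AND humidity > 48 → gold
sensor=U: battery < 18 AND status IN ('ok', 'offline', 'fail') → tier2
sensor=V: battery < 18 AND status IN ('ok', 'offline', 'fail') → tier2
sensor=W: battery < 77 OR zone IN ('lab', 'attic') → low
sensor=X: ELSE → hot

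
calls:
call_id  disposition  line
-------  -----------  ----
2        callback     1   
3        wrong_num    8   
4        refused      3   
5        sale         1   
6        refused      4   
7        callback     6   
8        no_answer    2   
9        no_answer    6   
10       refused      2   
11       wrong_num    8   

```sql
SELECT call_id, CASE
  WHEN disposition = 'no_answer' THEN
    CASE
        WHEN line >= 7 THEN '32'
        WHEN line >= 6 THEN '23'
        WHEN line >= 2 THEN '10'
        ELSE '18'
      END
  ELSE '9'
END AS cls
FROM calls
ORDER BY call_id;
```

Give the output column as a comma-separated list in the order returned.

call_id=2: disposition='callback' → outer ELSE → 9
call_id=3: disposition='wrong_num' → outer ELSE → 9
call_id=4: disposition='refused' → outer ELSE → 9
call_id=5: disposition='sale' → outer ELSE → 9
call_id=6: disposition='refused' → outer ELSE → 9
call_id=7: disposition='callback' → outer ELSE → 9
call_id=8: disposition='no_answer' → inner[line >= 2] → 10
call_id=9: disposition='no_answer' → inner[line >= 6] → 23
call_id=10: disposition='refused' → outer ELSE → 9
call_id=11: disposition='wrong_num' → outer ELSE → 9

9, 9, 9, 9, 9, 9, 10, 23, 9, 9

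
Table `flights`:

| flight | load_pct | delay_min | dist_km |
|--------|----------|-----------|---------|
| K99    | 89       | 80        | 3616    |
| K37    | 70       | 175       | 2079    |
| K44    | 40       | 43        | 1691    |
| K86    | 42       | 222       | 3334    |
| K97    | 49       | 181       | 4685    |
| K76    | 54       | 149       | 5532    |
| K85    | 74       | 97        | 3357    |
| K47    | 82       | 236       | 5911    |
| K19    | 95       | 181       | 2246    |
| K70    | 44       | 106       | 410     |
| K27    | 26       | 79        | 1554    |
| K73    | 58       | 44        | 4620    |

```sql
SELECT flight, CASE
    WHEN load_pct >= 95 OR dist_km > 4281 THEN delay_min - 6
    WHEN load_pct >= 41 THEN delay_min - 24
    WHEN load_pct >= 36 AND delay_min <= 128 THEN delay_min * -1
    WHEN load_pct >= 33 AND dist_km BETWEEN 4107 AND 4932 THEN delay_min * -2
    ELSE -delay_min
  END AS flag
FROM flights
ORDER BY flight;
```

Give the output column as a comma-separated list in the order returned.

flight=K19: load_pct >= 95 OR dist_km > 4281 → 175
flight=K27: ELSE → -79
flight=K37: load_pct >= 41 → 151
flight=K44: load_pct >= 36 AND delay_min <= 128 → -43
flight=K47: load_pct >= 95 OR dist_km > 4281 → 230
flight=K70: load_pct >= 41 → 82
flight=K73: load_pct >= 95 OR dist_km > 4281 → 38
flight=K76: load_pct >= 95 OR dist_km > 4281 → 143
flight=K85: load_pct >= 41 → 73
flight=K86: load_pct >= 41 → 198
flight=K97: load_pct >= 95 OR dist_km > 4281 → 175
flight=K99: load_pct >= 41 → 56

175, -79, 151, -43, 230, 82, 38, 143, 73, 198, 175, 56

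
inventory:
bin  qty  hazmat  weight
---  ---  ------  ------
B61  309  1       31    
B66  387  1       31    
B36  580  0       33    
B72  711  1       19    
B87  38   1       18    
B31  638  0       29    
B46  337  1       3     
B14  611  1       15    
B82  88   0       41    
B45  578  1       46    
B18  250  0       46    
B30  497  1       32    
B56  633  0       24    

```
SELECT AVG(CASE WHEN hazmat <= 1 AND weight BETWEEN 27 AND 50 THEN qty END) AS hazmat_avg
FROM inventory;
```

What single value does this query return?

bin=B61: ✓ → 309
bin=B66: ✓ → 387
bin=B36: ✓ → 580
bin=B72: ✗
bin=B87: ✗
bin=B31: ✓ → 638
bin=B46: ✗
bin=B14: ✗
bin=B82: ✓ → 88
bin=B45: ✓ → 578
bin=B18: ✓ → 250
bin=B30: ✓ → 497
bin=B56: ✗
hazmat_avg = (309 + 387 + 580 + 638 + 88 + 578 + 250 + 497) / 8 = 415.875

415.875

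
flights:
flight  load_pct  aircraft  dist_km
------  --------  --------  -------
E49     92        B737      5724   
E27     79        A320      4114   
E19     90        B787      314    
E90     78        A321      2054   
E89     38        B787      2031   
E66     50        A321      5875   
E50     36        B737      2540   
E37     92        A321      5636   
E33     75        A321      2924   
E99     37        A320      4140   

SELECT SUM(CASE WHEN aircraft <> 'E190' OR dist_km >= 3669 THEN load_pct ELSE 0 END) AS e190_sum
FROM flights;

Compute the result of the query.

667

flight=E49: ✓ → 92
flight=E27: ✓ → 79
flight=E19: ✓ → 90
flight=E90: ✓ → 78
flight=E89: ✓ → 38
flight=E66: ✓ → 50
flight=E50: ✓ → 36
flight=E37: ✓ → 92
flight=E33: ✓ → 75
flight=E99: ✓ → 37
e190_sum = 92 + 79 + 90 + 78 + 38 + 50 + 36 + 92 + 75 + 37 = 667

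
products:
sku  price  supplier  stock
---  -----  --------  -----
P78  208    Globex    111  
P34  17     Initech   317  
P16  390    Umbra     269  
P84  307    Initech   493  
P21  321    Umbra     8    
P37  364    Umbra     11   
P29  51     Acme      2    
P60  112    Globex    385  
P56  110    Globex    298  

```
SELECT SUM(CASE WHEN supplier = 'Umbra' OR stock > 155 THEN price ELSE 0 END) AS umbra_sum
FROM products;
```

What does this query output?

1621

sku=P78: ✗
sku=P34: ✓ → 17
sku=P16: ✓ → 390
sku=P84: ✓ → 307
sku=P21: ✓ → 321
sku=P37: ✓ → 364
sku=P29: ✗
sku=P60: ✓ → 112
sku=P56: ✓ → 110
umbra_sum = 17 + 390 + 307 + 321 + 364 + 112 + 110 = 1621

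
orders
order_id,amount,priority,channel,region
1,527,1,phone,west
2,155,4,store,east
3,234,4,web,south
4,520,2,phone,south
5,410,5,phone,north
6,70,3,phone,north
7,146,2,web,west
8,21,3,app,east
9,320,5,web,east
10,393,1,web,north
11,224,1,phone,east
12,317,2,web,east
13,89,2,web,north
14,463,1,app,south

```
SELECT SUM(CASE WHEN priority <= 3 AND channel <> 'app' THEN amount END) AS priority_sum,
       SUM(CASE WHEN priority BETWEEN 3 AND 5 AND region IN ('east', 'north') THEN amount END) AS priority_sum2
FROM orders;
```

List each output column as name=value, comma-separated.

[priority_sum: priority <= 3 AND channel <> 'app']
order_id=1: ✓ → 527
order_id=2: ✗
order_id=3: ✗
order_id=4: ✓ → 520
order_id=5: ✗
order_id=6: ✓ → 70
order_id=7: ✓ → 146
order_id=8: ✗
order_id=9: ✗
order_id=10: ✓ → 393
order_id=11: ✓ → 224
order_id=12: ✓ → 317
order_id=13: ✓ → 89
order_id=14: ✗
priority_sum = 527 + 520 + 70 + 146 + 393 + 224 + 317 + 89 = 2286
—
[priority_sum2: priority BETWEEN 3 AND 5 AND region IN ('east', 'north')]
order_id=1: ✗
order_id=2: ✓ → 155
order_id=3: ✗
order_id=4: ✗
order_id=5: ✓ → 410
order_id=6: ✓ → 70
order_id=7: ✗
order_id=8: ✓ → 21
order_id=9: ✓ → 320
order_id=10: ✗
order_id=11: ✗
order_id=12: ✗
order_id=13: ✗
order_id=14: ✗
priority_sum2 = 155 + 410 + 70 + 21 + 320 = 976

priority_sum=2286, priority_sum2=976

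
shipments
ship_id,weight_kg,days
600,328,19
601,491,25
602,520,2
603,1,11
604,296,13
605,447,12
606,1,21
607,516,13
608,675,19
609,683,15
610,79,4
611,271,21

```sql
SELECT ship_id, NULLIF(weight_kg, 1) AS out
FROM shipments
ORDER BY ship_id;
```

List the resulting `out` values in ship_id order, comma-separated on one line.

328, 491, 520, NULL, 296, 447, NULL, 516, 675, 683, 79, 271

ship_id=600: weight_kg=328 vs 1: differ → 328
ship_id=601: weight_kg=491 vs 1: differ → 491
ship_id=602: weight_kg=520 vs 1: differ → 520
ship_id=603: weight_kg=1 vs 1: equal → NULL
ship_id=604: weight_kg=296 vs 1: differ → 296
ship_id=605: weight_kg=447 vs 1: differ → 447
ship_id=606: weight_kg=1 vs 1: equal → NULL
ship_id=607: weight_kg=516 vs 1: differ → 516
ship_id=608: weight_kg=675 vs 1: differ → 675
ship_id=609: weight_kg=683 vs 1: differ → 683
ship_id=610: weight_kg=79 vs 1: differ → 79
ship_id=611: weight_kg=271 vs 1: differ → 271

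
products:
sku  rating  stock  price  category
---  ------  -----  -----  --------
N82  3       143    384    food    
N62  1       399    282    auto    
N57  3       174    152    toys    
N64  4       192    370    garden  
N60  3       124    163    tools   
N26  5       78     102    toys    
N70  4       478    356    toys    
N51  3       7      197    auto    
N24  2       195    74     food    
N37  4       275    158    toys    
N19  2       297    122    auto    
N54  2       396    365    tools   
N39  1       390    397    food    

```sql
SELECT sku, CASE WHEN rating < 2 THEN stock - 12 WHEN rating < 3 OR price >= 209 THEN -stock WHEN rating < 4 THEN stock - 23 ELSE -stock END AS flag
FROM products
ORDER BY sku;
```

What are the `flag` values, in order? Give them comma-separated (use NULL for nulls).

-297, -195, -78, -275, 378, -16, -396, 151, 101, 387, -192, -478, -143

sku=N19: rating < 3 OR price >= 209 → -297
sku=N24: rating < 3 OR price >= 209 → -195
sku=N26: ELSE → -78
sku=N37: ELSE → -275
sku=N39: rating < 2 → 378
sku=N51: rating < 4 → -16
sku=N54: rating < 3 OR price >= 209 → -396
sku=N57: rating < 4 → 151
sku=N60: rating < 4 → 101
sku=N62: rating < 2 → 387
sku=N64: rating < 3 OR price >= 209 → -192
sku=N70: rating < 3 OR price >= 209 → -478
sku=N82: rating < 3 OR price >= 209 → -143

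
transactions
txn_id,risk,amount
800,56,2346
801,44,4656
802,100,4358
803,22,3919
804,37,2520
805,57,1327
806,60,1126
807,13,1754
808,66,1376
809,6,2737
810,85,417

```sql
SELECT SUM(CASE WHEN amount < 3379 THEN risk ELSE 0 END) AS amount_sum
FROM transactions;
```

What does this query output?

380

txn_id=800: ✓ → 56
txn_id=801: ✗
txn_id=802: ✗
txn_id=803: ✗
txn_id=804: ✓ → 37
txn_id=805: ✓ → 57
txn_id=806: ✓ → 60
txn_id=807: ✓ → 13
txn_id=808: ✓ → 66
txn_id=809: ✓ → 6
txn_id=810: ✓ → 85
amount_sum = 56 + 37 + 57 + 60 + 13 + 66 + 6 + 85 = 380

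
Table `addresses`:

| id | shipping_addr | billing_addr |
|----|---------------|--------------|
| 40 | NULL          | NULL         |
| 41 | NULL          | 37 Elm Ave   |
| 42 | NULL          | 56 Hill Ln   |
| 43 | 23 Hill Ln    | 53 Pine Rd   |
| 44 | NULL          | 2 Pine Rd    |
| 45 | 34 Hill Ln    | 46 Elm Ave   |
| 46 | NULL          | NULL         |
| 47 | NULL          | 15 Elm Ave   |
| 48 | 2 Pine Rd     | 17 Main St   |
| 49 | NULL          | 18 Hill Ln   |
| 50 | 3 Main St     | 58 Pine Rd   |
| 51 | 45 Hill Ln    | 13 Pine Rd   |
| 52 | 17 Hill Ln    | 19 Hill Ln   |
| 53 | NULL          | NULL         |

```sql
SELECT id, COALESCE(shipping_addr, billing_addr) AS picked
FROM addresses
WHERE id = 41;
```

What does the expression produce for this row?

id = 41: shipping_addr=NULL, billing_addr=37 Elm Ave.
shipping_addr=NULL, billing_addr=37 Elm Ave → 37 Elm Ave

37 Elm Ave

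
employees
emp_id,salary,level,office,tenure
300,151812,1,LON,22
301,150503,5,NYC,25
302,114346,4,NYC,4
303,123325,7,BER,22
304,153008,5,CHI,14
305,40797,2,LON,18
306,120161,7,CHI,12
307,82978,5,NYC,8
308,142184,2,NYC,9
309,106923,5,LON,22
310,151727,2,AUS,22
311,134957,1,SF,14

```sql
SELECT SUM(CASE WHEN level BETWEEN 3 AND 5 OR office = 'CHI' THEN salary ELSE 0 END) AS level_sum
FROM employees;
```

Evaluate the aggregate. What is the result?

727919

emp_id=300: ✗
emp_id=301: ✓ → 150503
emp_id=302: ✓ → 114346
emp_id=303: ✗
emp_id=304: ✓ → 153008
emp_id=305: ✗
emp_id=306: ✓ → 120161
emp_id=307: ✓ → 82978
emp_id=308: ✗
emp_id=309: ✓ → 106923
emp_id=310: ✗
emp_id=311: ✗
level_sum = 150503 + 114346 + 153008 + 120161 + 82978 + 106923 = 727919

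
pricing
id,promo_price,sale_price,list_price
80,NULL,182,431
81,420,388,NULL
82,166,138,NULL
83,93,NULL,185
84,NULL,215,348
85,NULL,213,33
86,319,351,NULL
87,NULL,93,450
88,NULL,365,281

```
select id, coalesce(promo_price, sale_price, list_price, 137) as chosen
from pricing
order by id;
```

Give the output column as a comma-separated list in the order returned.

id=80: promo_price=NULL, sale_price=182 → 182
id=81: promo_price=420 → 420
id=82: promo_price=166 → 166
id=83: promo_price=93 → 93
id=84: promo_price=NULL, sale_price=215 → 215
id=85: promo_price=NULL, sale_price=213 → 213
id=86: promo_price=319 → 319
id=87: promo_price=NULL, sale_price=93 → 93
id=88: promo_price=NULL, sale_price=365 → 365

182, 420, 166, 93, 215, 213, 319, 93, 365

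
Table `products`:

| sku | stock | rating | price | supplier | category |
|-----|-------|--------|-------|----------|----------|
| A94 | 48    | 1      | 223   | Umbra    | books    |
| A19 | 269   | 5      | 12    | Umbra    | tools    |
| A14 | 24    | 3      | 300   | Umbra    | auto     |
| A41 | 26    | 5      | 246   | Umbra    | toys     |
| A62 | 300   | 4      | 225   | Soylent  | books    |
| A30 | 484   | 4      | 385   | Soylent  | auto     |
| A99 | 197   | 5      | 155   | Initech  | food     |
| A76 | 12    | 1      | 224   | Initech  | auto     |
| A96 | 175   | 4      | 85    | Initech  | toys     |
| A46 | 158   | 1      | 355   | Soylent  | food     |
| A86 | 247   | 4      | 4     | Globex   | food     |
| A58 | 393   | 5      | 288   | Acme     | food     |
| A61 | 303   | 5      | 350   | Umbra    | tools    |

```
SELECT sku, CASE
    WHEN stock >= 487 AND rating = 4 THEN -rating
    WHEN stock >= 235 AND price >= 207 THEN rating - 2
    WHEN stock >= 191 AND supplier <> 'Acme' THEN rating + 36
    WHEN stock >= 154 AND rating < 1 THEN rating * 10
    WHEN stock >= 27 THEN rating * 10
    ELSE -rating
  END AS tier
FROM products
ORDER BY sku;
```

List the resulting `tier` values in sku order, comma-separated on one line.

sku=A14: ELSE → -3
sku=A19: stock >= 191 AND supplier <> 'Acme' → 41
sku=A30: stock >= 235 AND price >= 207 → 2
sku=A41: ELSE → -5
sku=A46: stock >= 27 → 10
sku=A58: stock >= 235 AND price >= 207 → 3
sku=A61: stock >= 235 AND price >= 207 → 3
sku=A62: stock >= 235 AND price >= 207 → 2
sku=A76: ELSE → -1
sku=A86: stock >= 191 AND supplier <> 'Acme' → 40
sku=A94: stock >= 27 → 10
sku=A96: stock >= 27 → 40
sku=A99: stock >= 191 AND supplier <> 'Acme' → 41

-3, 41, 2, -5, 10, 3, 3, 2, -1, 40, 10, 40, 41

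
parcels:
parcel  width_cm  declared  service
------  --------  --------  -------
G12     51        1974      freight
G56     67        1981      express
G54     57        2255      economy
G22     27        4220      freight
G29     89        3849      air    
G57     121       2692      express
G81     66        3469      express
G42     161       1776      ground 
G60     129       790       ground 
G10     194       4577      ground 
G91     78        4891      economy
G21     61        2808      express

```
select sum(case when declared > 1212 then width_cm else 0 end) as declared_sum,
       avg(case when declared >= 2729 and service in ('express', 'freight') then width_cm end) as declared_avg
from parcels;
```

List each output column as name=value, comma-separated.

[declared_sum: declared > 1212]
parcel=G12: ✓ → 51
parcel=G56: ✓ → 67
parcel=G54: ✓ → 57
parcel=G22: ✓ → 27
parcel=G29: ✓ → 89
parcel=G57: ✓ → 121
parcel=G81: ✓ → 66
parcel=G42: ✓ → 161
parcel=G60: ✗
parcel=G10: ✓ → 194
parcel=G91: ✓ → 78
parcel=G21: ✓ → 61
declared_sum = 51 + 67 + 57 + 27 + 89 + 121 + 66 + 161 + 194 + 78 + 61 = 972
—
[declared_avg: declared >= 2729 and service in ('express', 'freight')]
parcel=G12: ✗
parcel=G56: ✗
parcel=G54: ✗
parcel=G22: ✓ → 27
parcel=G29: ✗
parcel=G57: ✗
parcel=G81: ✓ → 66
parcel=G42: ✗
parcel=G60: ✗
parcel=G10: ✗
parcel=G91: ✗
parcel=G21: ✓ → 61
declared_avg = (27 + 66 + 61) / 3 = 51.3333333333

declared_sum=972, declared_avg=51.3333333333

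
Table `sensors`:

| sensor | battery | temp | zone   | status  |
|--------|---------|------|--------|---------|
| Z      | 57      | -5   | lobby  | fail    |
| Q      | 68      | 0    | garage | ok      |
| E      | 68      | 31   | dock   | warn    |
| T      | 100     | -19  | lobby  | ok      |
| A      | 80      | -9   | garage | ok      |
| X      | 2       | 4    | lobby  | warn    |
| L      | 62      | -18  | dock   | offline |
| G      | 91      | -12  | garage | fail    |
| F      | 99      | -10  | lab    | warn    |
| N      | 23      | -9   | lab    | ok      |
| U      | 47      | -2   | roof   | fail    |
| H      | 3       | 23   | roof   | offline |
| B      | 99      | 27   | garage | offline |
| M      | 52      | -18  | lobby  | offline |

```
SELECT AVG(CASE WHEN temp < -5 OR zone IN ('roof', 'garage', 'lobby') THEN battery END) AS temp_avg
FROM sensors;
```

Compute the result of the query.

sensor=Z: ✓ → 57
sensor=Q: ✓ → 68
sensor=E: ✗
sensor=T: ✓ → 100
sensor=A: ✓ → 80
sensor=X: ✓ → 2
sensor=L: ✓ → 62
sensor=G: ✓ → 91
sensor=F: ✓ → 99
sensor=N: ✓ → 23
sensor=U: ✓ → 47
sensor=H: ✓ → 3
sensor=B: ✓ → 99
sensor=M: ✓ → 52
temp_avg = (57 + 68 + 100 + 80 + 2 + 62 + 91 + 99 + 23 + 47 + 3 + 99 + 52) / 13 = 60.2307692308

60.2307692308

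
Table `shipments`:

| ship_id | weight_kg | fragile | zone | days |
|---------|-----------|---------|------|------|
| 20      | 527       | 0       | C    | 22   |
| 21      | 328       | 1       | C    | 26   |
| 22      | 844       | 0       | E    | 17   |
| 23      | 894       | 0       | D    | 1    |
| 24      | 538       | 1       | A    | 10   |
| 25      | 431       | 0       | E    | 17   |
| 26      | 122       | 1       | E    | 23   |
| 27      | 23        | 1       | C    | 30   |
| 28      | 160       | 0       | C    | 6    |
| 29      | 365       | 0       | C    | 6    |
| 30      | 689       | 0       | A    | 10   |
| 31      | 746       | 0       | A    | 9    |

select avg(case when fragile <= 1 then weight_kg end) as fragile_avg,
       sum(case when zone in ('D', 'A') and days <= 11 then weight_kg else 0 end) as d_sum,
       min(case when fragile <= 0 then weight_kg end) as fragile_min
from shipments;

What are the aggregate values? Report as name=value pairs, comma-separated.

fragile_avg=472.25, d_sum=2867, fragile_min=160

[fragile_avg: fragile <= 1]
ship_id=20: ✓ → 527
ship_id=21: ✓ → 328
ship_id=22: ✓ → 844
ship_id=23: ✓ → 894
ship_id=24: ✓ → 538
ship_id=25: ✓ → 431
ship_id=26: ✓ → 122
ship_id=27: ✓ → 23
ship_id=28: ✓ → 160
ship_id=29: ✓ → 365
ship_id=30: ✓ → 689
ship_id=31: ✓ → 746
fragile_avg = (527 + 328 + 844 + 894 + 538 + 431 + 122 + 23 + 160 + 365 + 689 + 746) / 12 = 472.25
—
[d_sum: zone in ('D', 'A') and days <= 11]
ship_id=20: ✗
ship_id=21: ✗
ship_id=22: ✗
ship_id=23: ✓ → 894
ship_id=24: ✓ → 538
ship_id=25: ✗
ship_id=26: ✗
ship_id=27: ✗
ship_id=28: ✗
ship_id=29: ✗
ship_id=30: ✓ → 689
ship_id=31: ✓ → 746
d_sum = 894 + 538 + 689 + 746 = 2867
—
[fragile_min: fragile <= 0]
ship_id=20: ✓ → 527
ship_id=21: ✗
ship_id=22: ✓ → 844
ship_id=23: ✓ → 894
ship_id=24: ✗
ship_id=25: ✓ → 431
ship_id=26: ✗
ship_id=27: ✗
ship_id=28: ✓ → 160
ship_id=29: ✓ → 365
ship_id=30: ✓ → 689
ship_id=31: ✓ → 746
fragile_min = MIN(527, 844, 894, 431, 160, 365, 689, 746) = 160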